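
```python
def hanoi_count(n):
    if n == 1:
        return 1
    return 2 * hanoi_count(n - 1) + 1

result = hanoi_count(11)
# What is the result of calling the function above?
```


hanoi_count(11)
= 2 * hanoi_count(10) + 1
= 2 * (2 * hanoi_count(9) + 1) + 1
= 2 * (2 * (2 * hanoi_count(8) + 1) + 1) + 1
= 2 * (2 * (2 * (2 * hanoi_count(7) + 1) + 1) + 1) + 1
= 2 * (2 * (2 * (2 * (2 * hanoi_count(6) + 1) + 1) + 1) + 1) + 1
= 2 * (2 * (2 * (2 * (2 * (2 * hanoi_count(5) + 1) + 1) + 1) + 1) + 1) + 1
= 2 * (2 * (2 * (2 * (2 * (2 * (2 * hanoi_count(4) + 1) + 1) + 1) + 1) + 1) + 1) + 1
= 2 * (2 * (2 * (2 * (2 * (2 * (2 * (2 * hanoi_count(3) + 1) + 1) + 1) + 1) + 1) + 1) + 1) + 1
= 2 * (2 * (2 * (2 * (2 * (2 * (2 * (2 * (2 * hanoi_count(2) + 1) + 1) + 1) + 1) + 1) + 1) + 1) + 1) + 1
= 2 * (2 * (2 * (2 * (2 * (2 * (2 * (2 * (2 * (2 * hanoi_count(1) + 1) + 1) + 1) + 1) + 1) + 1) + 1) + 1) + 1) + 1
Now compute bottom-up:
hanoi_count(1) = 1
hanoi_count(2) = 2 * 1 + 1 = 3
hanoi_count(3) = 2 * 3 + 1 = 7
hanoi_count(4) = 2 * 7 + 1 = 15
hanoi_count(5) = 2 * 15 + 1 = 31
hanoi_count(6) = 2 * 31 + 1 = 63
hanoi_count(7) = 2 * 63 + 1 = 127
hanoi_count(8) = 2 * 127 + 1 = 255
hanoi_count(9) = 2 * 255 + 1 = 511
hanoi_count(10) = 2 * 511 + 1 = 1023
hanoi_count(11) = 2 * 1023 + 1 = 2047
= 2047


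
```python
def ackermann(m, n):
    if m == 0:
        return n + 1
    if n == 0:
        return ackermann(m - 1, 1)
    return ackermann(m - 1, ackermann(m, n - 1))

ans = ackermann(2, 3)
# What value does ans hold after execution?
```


ackermann(2, 3)
= ackermann(1, ackermann(2, 2))
First compute ackermann(2, 2) = 7
= ackermann(1, 7)
= 9


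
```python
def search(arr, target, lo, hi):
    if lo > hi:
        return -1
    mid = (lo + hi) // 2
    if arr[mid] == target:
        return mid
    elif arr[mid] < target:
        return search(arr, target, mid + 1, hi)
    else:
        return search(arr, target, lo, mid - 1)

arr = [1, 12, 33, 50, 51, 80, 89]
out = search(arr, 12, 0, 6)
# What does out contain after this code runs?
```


search(arr, 12, 0, 6)
lo=0, hi=6, mid=3, arr[mid]=50
50 > 12, search left half
lo=0, hi=2, mid=1, arr[mid]=12
arr[1] == 12, found at index 1
= 1


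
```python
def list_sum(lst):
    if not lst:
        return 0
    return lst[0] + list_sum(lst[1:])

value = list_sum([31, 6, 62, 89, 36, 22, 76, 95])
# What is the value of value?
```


list_sum([31, 6, 62, 89, 36, 22, 76, 95])
= 31 + list_sum([6, 62, 89, 36, 22, 76, 95])
= 31 + 6 + list_sum([62, 89, 36, 22, 76, 95])
= 31 + 6 + 62 + list_sum([89, 36, 22, 76, 95])
= 31 + 6 + 62 + 89 + list_sum([36, 22, 76, 95])
= 31 + 6 + 62 + 89 + 36 + list_sum([22, 76, 95])
= 31 + 6 + 62 + 89 + 36 + 22 + list_sum([76, 95])
= 31 + 6 + 62 + 89 + 36 + 22 + 76 + list_sum([95])
= 31 + 6 + 62 + 89 + 36 + 22 + 76 + 95 + list_sum([])
= 31 + 6 + 62 + 89 + 36 + 22 + 76 + 95 + 0
= 417


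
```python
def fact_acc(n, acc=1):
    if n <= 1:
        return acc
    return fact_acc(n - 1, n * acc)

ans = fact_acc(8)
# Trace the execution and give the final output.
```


fact_acc(8, 1)
= fact_acc(7, 8 * 1) = fact_acc(7, 8)
= fact_acc(6, 7 * 8) = fact_acc(6, 56)
= fact_acc(5, 6 * 56) = fact_acc(5, 336)
= fact_acc(4, 5 * 336) = fact_acc(4, 1680)
= fact_acc(3, 4 * 1680) = fact_acc(3, 6720)
= fact_acc(2, 3 * 6720) = fact_acc(2, 20160)
= fact_acc(1, 2 * 20160) = fact_acc(1, 40320)
n <= 1, return acc = 40320


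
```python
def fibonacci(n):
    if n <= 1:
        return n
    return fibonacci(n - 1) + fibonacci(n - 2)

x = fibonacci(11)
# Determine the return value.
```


fibonacci(11)
= fibonacci(10) + fibonacci(9)
= (fibonacci(9) + fibonacci(8)) + fibonacci(9)
Computing bottom-up: fibonacci(0)=0, fibonacci(1)=1, fibonacci(2)=1, fibonacci(3)=2, fibonacci(4)=3, fibonacci(5)=5, fibonacci(6)=8, fibonacci(7)=13, fibonacci(8)=21, fibonacci(9)=34, fibonacci(10)=55, fibonacci(11)=89
= 89


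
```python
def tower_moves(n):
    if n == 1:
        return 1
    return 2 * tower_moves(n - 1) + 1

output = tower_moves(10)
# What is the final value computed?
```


tower_moves(10)
= 2 * tower_moves(9) + 1
= 2 * (2 * tower_moves(8) + 1) + 1
= 2 * (2 * (2 * tower_moves(7) + 1) + 1) + 1
= 2 * (2 * (2 * (2 * tower_moves(6) + 1) + 1) + 1) + 1
= 2 * (2 * (2 * (2 * (2 * tower_moves(5) + 1) + 1) + 1) + 1) + 1
= 2 * (2 * (2 * (2 * (2 * (2 * tower_moves(4) + 1) + 1) + 1) + 1) + 1) + 1
= 2 * (2 * (2 * (2 * (2 * (2 * (2 * tower_moves(3) + 1) + 1) + 1) + 1) + 1) + 1) + 1
= 2 * (2 * (2 * (2 * (2 * (2 * (2 * (2 * tower_moves(2) + 1) + 1) + 1) + 1) + 1) + 1) + 1) + 1
= 2 * (2 * (2 * (2 * (2 * (2 * (2 * (2 * (2 * tower_moves(1) + 1) + 1) + 1) + 1) + 1) + 1) + 1) + 1) + 1
Now compute bottom-up:
tower_moves(1) = 1
tower_moves(2) = 2 * 1 + 1 = 3
tower_moves(3) = 2 * 3 + 1 = 7
tower_moves(4) = 2 * 7 + 1 = 15
tower_moves(5) = 2 * 15 + 1 = 31
tower_moves(6) = 2 * 31 + 1 = 63
tower_moves(7) = 2 * 63 + 1 = 127
tower_moves(8) = 2 * 127 + 1 = 255
tower_moves(9) = 2 * 255 + 1 = 511
tower_moves(10) = 2 * 511 + 1 = 1023
= 1023


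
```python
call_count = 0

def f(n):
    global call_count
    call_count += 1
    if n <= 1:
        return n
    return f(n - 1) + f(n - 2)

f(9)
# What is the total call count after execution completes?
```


f(9) calls f(8) and f(7); each non-base call branches into two more.
Let C(k) = total number of calls made by f(k), including the call to f(k) itself.
Base cases: C(0) = 1, C(1) = 1
Recurrence: C(k) = 1 + C(k-1) + C(k-2)
  C(2) = 1 + C(1) + C(0) = 1 + 1 + 1 = 3
  C(3) = 1 + C(2) + C(1) = 1 + 3 + 1 = 5
  C(4) = 1 + C(3) + C(2) = 1 + 5 + 3 = 9
  C(5) = 1 + C(4) + C(3) = 1 + 9 + 5 = 15
  C(6) = 1 + C(5) + C(4) = 1 + 15 + 9 = 25
  C(7) = 1 + C(6) + C(5) = 1 + 25 + 15 = 41
  C(8) = 1 + C(7) + C(6) = 1 + 41 + 25 = 67
  C(9) = 1 + C(8) + C(7) = 1 + 67 + 41 = 109
Total calls = C(9) = 109


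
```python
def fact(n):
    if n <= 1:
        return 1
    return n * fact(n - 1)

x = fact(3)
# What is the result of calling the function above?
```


fact(3)
= 3 * fact(2)
= 3 * 2 * fact(1)
= 3 * 2 * 1
= 6


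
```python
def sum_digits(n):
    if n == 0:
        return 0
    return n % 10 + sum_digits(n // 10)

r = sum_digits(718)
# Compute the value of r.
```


sum_digits(718)
= 8 + sum_digits(71)
= 8 + 1 + sum_digits(7)
= 8 + 1 + 7 + sum_digits(0)
= 8 + 1 + 7 + 0
= 16


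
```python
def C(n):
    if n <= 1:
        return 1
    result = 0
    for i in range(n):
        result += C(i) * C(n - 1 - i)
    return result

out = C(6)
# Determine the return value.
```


C(6)
= sum of C(i) * C(6-1-i) for i in 0..5
First compute sub-values bottom-up:
  C(0) = 1, C(1) = 1
  C(2) = 1*1 + 1*1 = 2
  C(3) = 1*2 + 1*1 + 2*1 = 5
  C(4) = 1*5 + 1*2 + 2*1 + 5*1 = 14
  C(5) = 1*14 + 1*5 + 2*2 + 5*1 + 14*1 = 42
Now C(6):
  C(0)*C(5) = 1*42 = 42
  C(1)*C(4) = 1*14 = 14
  C(2)*C(3) = 2*5 = 10
  C(3)*C(2) = 5*2 = 10
  C(4)*C(1) = 14*1 = 14
  C(5)*C(0) = 42*1 = 42
= 42 + 14 + 10 + 10 + 14 + 42
= 132


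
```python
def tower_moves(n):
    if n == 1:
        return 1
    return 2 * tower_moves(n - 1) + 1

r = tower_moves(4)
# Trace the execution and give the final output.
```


tower_moves(4)
= 2 * tower_moves(3) + 1
= 2 * (2 * tower_moves(2) + 1) + 1
= 2 * (2 * (2 * tower_moves(1) + 1) + 1) + 1
Now compute bottom-up:
tower_moves(1) = 1
tower_moves(2) = 2 * 1 + 1 = 3
tower_moves(3) = 2 * 3 + 1 = 7
tower_moves(4) = 2 * 7 + 1 = 15
= 15


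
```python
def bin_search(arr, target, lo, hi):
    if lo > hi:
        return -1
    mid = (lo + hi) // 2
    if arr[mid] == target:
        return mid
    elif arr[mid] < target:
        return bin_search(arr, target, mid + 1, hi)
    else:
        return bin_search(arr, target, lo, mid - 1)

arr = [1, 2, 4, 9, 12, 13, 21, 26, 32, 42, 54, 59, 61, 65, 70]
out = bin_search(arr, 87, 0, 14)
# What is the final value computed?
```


bin_search(arr, 87, 0, 14)
lo=0, hi=14, mid=7, arr[mid]=26
26 < 87, search right half
lo=8, hi=14, mid=11, arr[mid]=59
59 < 87, search right half
lo=12, hi=14, mid=13, arr[mid]=65
65 < 87, search right half
lo=14, hi=14, mid=14, arr[mid]=70
70 < 87, search right half
lo > hi, target not found, return -1
= -1


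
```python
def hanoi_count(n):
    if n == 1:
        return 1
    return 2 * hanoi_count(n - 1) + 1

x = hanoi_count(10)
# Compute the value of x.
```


hanoi_count(10)
= 2 * hanoi_count(9) + 1
= 2 * (2 * hanoi_count(8) + 1) + 1
= 2 * (2 * (2 * hanoi_count(7) + 1) + 1) + 1
= 2 * (2 * (2 * (2 * hanoi_count(6) + 1) + 1) + 1) + 1
= 2 * (2 * (2 * (2 * (2 * hanoi_count(5) + 1) + 1) + 1) + 1) + 1
= 2 * (2 * (2 * (2 * (2 * (2 * hanoi_count(4) + 1) + 1) + 1) + 1) + 1) + 1
= 2 * (2 * (2 * (2 * (2 * (2 * (2 * hanoi_count(3) + 1) + 1) + 1) + 1) + 1) + 1) + 1
= 2 * (2 * (2 * (2 * (2 * (2 * (2 * (2 * hanoi_count(2) + 1) + 1) + 1) + 1) + 1) + 1) + 1) + 1
= 2 * (2 * (2 * (2 * (2 * (2 * (2 * (2 * (2 * hanoi_count(1) + 1) + 1) + 1) + 1) + 1) + 1) + 1) + 1) + 1
Now compute bottom-up:
hanoi_count(1) = 1
hanoi_count(2) = 2 * 1 + 1 = 3
hanoi_count(3) = 2 * 3 + 1 = 7
hanoi_count(4) = 2 * 7 + 1 = 15
hanoi_count(5) = 2 * 15 + 1 = 31
hanoi_count(6) = 2 * 31 + 1 = 63
hanoi_count(7) = 2 * 63 + 1 = 127
hanoi_count(8) = 2 * 127 + 1 = 255
hanoi_count(9) = 2 * 255 + 1 = 511
hanoi_count(10) = 2 * 511 + 1 = 1023
= 1023


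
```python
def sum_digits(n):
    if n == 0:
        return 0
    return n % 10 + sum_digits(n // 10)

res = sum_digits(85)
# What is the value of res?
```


sum_digits(85)
= 5 + sum_digits(8)
= 5 + 8 + sum_digits(0)
= 5 + 8 + 0
= 13


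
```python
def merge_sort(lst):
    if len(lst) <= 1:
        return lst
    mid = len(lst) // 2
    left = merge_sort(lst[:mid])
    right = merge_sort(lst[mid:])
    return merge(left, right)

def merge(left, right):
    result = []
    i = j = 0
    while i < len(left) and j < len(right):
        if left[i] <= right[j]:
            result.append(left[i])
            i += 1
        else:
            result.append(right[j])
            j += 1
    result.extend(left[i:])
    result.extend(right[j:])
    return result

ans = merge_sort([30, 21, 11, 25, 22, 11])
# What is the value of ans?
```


merge_sort([30, 21, 11, 25, 22, 11])
Split into [30, 21, 11] and [25, 22, 11]
Left sorted: [11, 21, 30]
Right sorted: [11, 22, 25]
Merge [11, 21, 30] and [11, 22, 25]
= [11, 11, 21, 22, 25, 30]


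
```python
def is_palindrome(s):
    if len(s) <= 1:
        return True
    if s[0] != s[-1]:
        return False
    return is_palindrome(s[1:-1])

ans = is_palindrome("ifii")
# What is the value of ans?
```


is_palindrome("ifii")
"ifii": s[0]='i' == s[-1]='i' -> is_palindrome("fi")
"fi": s[0]='f' != s[-1]='i' -> False
= False


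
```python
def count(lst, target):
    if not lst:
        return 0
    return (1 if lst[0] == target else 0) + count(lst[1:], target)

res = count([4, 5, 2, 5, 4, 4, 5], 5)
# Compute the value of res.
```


count([4, 5, 2, 5, 4, 4, 5], 5)
lst[0]=4 != 5: 0 + count([5, 2, 5, 4, 4, 5], 5)
lst[0]=5 == 5: 1 + count([2, 5, 4, 4, 5], 5)
lst[0]=2 != 5: 0 + count([5, 4, 4, 5], 5)
lst[0]=5 == 5: 1 + count([4, 4, 5], 5)
lst[0]=4 != 5: 0 + count([4, 5], 5)
lst[0]=4 != 5: 0 + count([5], 5)
lst[0]=5 == 5: 1 + count([], 5)
= 3


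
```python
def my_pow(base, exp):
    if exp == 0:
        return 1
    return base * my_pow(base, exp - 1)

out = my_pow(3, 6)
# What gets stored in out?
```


my_pow(3, 6)
= 3 * my_pow(3, 5)
= 3 * 3 * my_pow(3, 4)
= 3 * 3 * 3 * my_pow(3, 3)
= 3 * 3 * 3 * 3 * my_pow(3, 2)
= 3 * 3 * 3 * 3 * 3 * my_pow(3, 1)
= 3 * 3 * 3 * 3 * 3 * 3 * my_pow(3, 0)
= 3 * 3 * 3 * 3 * 3 * 3 * 1
= 729


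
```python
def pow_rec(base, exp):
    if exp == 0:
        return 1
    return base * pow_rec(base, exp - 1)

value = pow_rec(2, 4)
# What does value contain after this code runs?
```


pow_rec(2, 4)
= 2 * pow_rec(2, 3)
= 2 * 2 * pow_rec(2, 2)
= 2 * 2 * 2 * pow_rec(2, 1)
= 2 * 2 * 2 * 2 * pow_rec(2, 0)
= 2 * 2 * 2 * 2 * 1
= 16


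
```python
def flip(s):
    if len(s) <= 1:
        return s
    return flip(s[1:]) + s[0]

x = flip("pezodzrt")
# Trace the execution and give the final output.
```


flip("pezodzrt")
= flip("ezodzrt") + "p"
= flip("zodzrt") + "e" + "p"
= flip("odzrt") + "z" + "e" + "p"
= flip("dzrt") + "o" + "z" + "e" + "p"
= flip("zrt") + "d" + "o" + "z" + "e" + "p"
= flip("rt") + "z" + "d" + "o" + "z" + "e" + "p"
= flip("t") + "r" + "z" + "d" + "o" + "z" + "e" + "p"
= "t" + "r" + "z" + "d" + "o" + "z" + "e" + "p"
= "trzdozep"


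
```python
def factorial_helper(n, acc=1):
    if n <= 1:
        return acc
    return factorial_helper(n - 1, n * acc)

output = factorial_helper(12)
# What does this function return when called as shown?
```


factorial_helper(12, 1)
= factorial_helper(11, 12 * 1) = factorial_helper(11, 12)
= factorial_helper(10, 11 * 12) = factorial_helper(10, 132)
= factorial_helper(9, 10 * 132) = factorial_helper(9, 1320)
= factorial_helper(8, 9 * 1320) = factorial_helper(8, 11880)
= factorial_helper(7, 8 * 11880) = factorial_helper(7, 95040)
= factorial_helper(6, 7 * 95040) = factorial_helper(6, 665280)
= factorial_helper(5, 6 * 665280) = factorial_helper(5, 3991680)
= factorial_helper(4, 5 * 3991680) = factorial_helper(4, 19958400)
= factorial_helper(3, 4 * 19958400) = factorial_helper(3, 79833600)
= factorial_helper(2, 3 * 79833600) = factorial_helper(2, 239500800)
= factorial_helper(1, 2 * 239500800) = factorial_helper(1, 479001600)
n <= 1, return acc = 479001600


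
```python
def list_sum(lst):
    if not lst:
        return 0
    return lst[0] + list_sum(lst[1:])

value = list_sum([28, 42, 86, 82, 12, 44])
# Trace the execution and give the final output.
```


list_sum([28, 42, 86, 82, 12, 44])
= 28 + list_sum([42, 86, 82, 12, 44])
= 28 + 42 + list_sum([86, 82, 12, 44])
= 28 + 42 + 86 + list_sum([82, 12, 44])
= 28 + 42 + 86 + 82 + list_sum([12, 44])
= 28 + 42 + 86 + 82 + 12 + list_sum([44])
= 28 + 42 + 86 + 82 + 12 + 44 + list_sum([])
= 28 + 42 + 86 + 82 + 12 + 44 + 0
= 294


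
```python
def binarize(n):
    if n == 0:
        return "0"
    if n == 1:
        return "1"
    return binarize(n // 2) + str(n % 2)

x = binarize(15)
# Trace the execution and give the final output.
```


binarize(15)
= binarize(7) + "1"
= binarize(3) + "1" + "1"
= binarize(1) + "1" + "1" + "1"
= "1" + "1" + "1" + "1"
= "1111"


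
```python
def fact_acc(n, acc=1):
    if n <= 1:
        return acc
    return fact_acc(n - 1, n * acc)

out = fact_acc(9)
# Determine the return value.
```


fact_acc(9, 1)
= fact_acc(8, 9 * 1) = fact_acc(8, 9)
= fact_acc(7, 8 * 9) = fact_acc(7, 72)
= fact_acc(6, 7 * 72) = fact_acc(6, 504)
= fact_acc(5, 6 * 504) = fact_acc(5, 3024)
= fact_acc(4, 5 * 3024) = fact_acc(4, 15120)
= fact_acc(3, 4 * 15120) = fact_acc(3, 60480)
= fact_acc(2, 3 * 60480) = fact_acc(2, 181440)
= fact_acc(1, 2 * 181440) = fact_acc(1, 362880)
n <= 1, return acc = 362880


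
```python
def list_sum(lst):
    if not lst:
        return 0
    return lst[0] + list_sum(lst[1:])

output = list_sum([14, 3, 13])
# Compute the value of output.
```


list_sum([14, 3, 13])
= 14 + list_sum([3, 13])
= 14 + 3 + list_sum([13])
= 14 + 3 + 13 + list_sum([])
= 14 + 3 + 13 + 0
= 30


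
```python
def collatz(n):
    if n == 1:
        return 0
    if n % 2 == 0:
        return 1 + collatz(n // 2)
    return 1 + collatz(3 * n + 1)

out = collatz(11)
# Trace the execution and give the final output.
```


collatz(11)
11 is odd -> 3*11+1 = 34 -> collatz(34)
34 is even -> collatz(17)
17 is odd -> 3*17+1 = 52 -> collatz(52)
52 is even -> collatz(26)
26 is even -> collatz(13)
13 is odd -> 3*13+1 = 40 -> collatz(40)
40 is even -> collatz(20)
20 is even -> collatz(10)
10 is even -> collatz(5)
5 is odd -> 3*5+1 = 16 -> collatz(16)
16 is even -> collatz(8)
8 is even -> collatz(4)
4 is even -> collatz(2)
2 is even -> collatz(1)
Reached 1 after 14 steps
= 14


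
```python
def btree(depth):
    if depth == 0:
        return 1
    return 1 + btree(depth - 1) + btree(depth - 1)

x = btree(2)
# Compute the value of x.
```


btree(2)
= 1 + btree(1) + btree(1)
= 1 + 2 * btree(1)
btree(k) = 2^(k+1) - 1
btree(0) = 1
btree(1) = 3
btree(2) = 7
btree(2) = 2^3 - 1 = 7


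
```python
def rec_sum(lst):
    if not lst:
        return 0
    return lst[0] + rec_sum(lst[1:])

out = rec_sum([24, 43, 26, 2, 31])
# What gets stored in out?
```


rec_sum([24, 43, 26, 2, 31])
= 24 + rec_sum([43, 26, 2, 31])
= 24 + 43 + rec_sum([26, 2, 31])
= 24 + 43 + 26 + rec_sum([2, 31])
= 24 + 43 + 26 + 2 + rec_sum([31])
= 24 + 43 + 26 + 2 + 31 + rec_sum([])
= 24 + 43 + 26 + 2 + 31 + 0
= 126


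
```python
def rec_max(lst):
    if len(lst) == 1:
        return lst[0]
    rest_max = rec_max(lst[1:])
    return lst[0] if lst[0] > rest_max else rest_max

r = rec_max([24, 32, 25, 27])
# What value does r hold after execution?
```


rec_max([24, 32, 25, 27])
= compare 24 with rec_max([32, 25, 27])
= compare 32 with rec_max([25, 27])
= compare 25 with rec_max([27])
Base: rec_max([27]) = 27
compare 25 with 27: max = 27
compare 32 with 27: max = 32
compare 24 with 32: max = 32
= 32


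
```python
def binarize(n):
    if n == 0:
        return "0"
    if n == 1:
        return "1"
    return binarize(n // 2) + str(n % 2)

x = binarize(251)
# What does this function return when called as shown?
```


binarize(251)
= binarize(125) + "1"
= binarize(62) + "1" + "1"
= binarize(31) + "0" + "1" + "1"
= binarize(15) + "1" + "0" + "1" + "1"
= binarize(7) + "1" + "1" + "0" + "1" + "1"
= binarize(3) + "1" + "1" + "1" + "0" + "1" + "1"
= binarize(1) + "1" + "1" + "1" + "1" + "0" + "1" + "1"
= "1" + "1" + "1" + "1" + "1" + "0" + "1" + "1"
= "11111011"


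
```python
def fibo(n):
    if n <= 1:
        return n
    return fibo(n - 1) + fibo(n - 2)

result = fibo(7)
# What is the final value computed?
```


fibo(7)
= fibo(6) + fibo(5)
= (fibo(5) + fibo(4)) + fibo(5)
Computing bottom-up: fibo(0)=0, fibo(1)=1, fibo(2)=1, fibo(3)=2, fibo(4)=3, fibo(5)=5, fibo(6)=8, fibo(7)=13
= 13


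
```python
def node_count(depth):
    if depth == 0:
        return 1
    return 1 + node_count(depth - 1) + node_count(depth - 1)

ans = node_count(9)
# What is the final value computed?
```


node_count(9)
= 1 + node_count(8) + node_count(8)
= 1 + 2 * node_count(8)
node_count(k) = 2^(k+1) - 1
node_count(0) = 1
node_count(1) = 3
node_count(2) = 7
node_count(3) = 15
node_count(4) = 31
node_count(9) = 2^10 - 1 = 1023


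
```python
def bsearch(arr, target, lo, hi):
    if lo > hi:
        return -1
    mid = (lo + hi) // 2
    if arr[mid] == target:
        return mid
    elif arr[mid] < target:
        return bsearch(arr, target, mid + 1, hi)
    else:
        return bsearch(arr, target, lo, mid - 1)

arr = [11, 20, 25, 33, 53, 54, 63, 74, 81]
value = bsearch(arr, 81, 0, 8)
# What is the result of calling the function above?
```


bsearch(arr, 81, 0, 8)
lo=0, hi=8, mid=4, arr[mid]=53
53 < 81, search right half
lo=5, hi=8, mid=6, arr[mid]=63
63 < 81, search right half
lo=7, hi=8, mid=7, arr[mid]=74
74 < 81, search right half
lo=8, hi=8, mid=8, arr[mid]=81
arr[8] == 81, found at index 8
= 8


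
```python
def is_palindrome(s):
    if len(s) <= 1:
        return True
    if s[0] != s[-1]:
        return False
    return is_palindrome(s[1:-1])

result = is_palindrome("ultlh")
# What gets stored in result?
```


is_palindrome("ultlh")
"ultlh": s[0]='u' != s[-1]='h' -> False
= False


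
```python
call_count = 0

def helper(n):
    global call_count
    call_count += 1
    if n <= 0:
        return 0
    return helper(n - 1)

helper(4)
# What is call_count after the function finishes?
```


helper(4) calls helper(3) calls ... calls helper(0)
Total calls: 4 + 1 (for base case) = 5


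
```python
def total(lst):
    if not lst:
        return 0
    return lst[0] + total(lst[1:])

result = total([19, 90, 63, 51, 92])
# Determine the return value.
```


total([19, 90, 63, 51, 92])
= 19 + total([90, 63, 51, 92])
= 19 + 90 + total([63, 51, 92])
= 19 + 90 + 63 + total([51, 92])
= 19 + 90 + 63 + 51 + total([92])
= 19 + 90 + 63 + 51 + 92 + total([])
= 19 + 90 + 63 + 51 + 92 + 0
= 315


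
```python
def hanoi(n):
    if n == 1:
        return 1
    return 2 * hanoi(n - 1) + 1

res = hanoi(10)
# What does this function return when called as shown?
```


hanoi(10)
= 2 * hanoi(9) + 1
= 2 * (2 * hanoi(8) + 1) + 1
= 2 * (2 * (2 * hanoi(7) + 1) + 1) + 1
= 2 * (2 * (2 * (2 * hanoi(6) + 1) + 1) + 1) + 1
= 2 * (2 * (2 * (2 * (2 * hanoi(5) + 1) + 1) + 1) + 1) + 1
= 2 * (2 * (2 * (2 * (2 * (2 * hanoi(4) + 1) + 1) + 1) + 1) + 1) + 1
= 2 * (2 * (2 * (2 * (2 * (2 * (2 * hanoi(3) + 1) + 1) + 1) + 1) + 1) + 1) + 1
= 2 * (2 * (2 * (2 * (2 * (2 * (2 * (2 * hanoi(2) + 1) + 1) + 1) + 1) + 1) + 1) + 1) + 1
= 2 * (2 * (2 * (2 * (2 * (2 * (2 * (2 * (2 * hanoi(1) + 1) + 1) + 1) + 1) + 1) + 1) + 1) + 1) + 1
Now compute bottom-up:
hanoi(1) = 1
hanoi(2) = 2 * 1 + 1 = 3
hanoi(3) = 2 * 3 + 1 = 7
hanoi(4) = 2 * 7 + 1 = 15
hanoi(5) = 2 * 15 + 1 = 31
hanoi(6) = 2 * 31 + 1 = 63
hanoi(7) = 2 * 63 + 1 = 127
hanoi(8) = 2 * 127 + 1 = 255
hanoi(9) = 2 * 255 + 1 = 511
hanoi(10) = 2 * 511 + 1 = 1023
= 1023


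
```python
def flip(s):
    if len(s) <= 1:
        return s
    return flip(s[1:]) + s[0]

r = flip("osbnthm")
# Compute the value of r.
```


flip("osbnthm")
= flip("sbnthm") + "o"
= flip("bnthm") + "s" + "o"
= flip("nthm") + "b" + "s" + "o"
= flip("thm") + "n" + "b" + "s" + "o"
= flip("hm") + "t" + "n" + "b" + "s" + "o"
= flip("m") + "h" + "t" + "n" + "b" + "s" + "o"
= "m" + "h" + "t" + "n" + "b" + "s" + "o"
= "mhtnbso"


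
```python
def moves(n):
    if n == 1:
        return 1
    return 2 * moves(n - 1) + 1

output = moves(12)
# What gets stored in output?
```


moves(12)
= 2 * moves(11) + 1
= 2 * (2 * moves(10) + 1) + 1
= 2 * (2 * (2 * moves(9) + 1) + 1) + 1
= 2 * (2 * (2 * (2 * moves(8) + 1) + 1) + 1) + 1
= 2 * (2 * (2 * (2 * (2 * moves(7) + 1) + 1) + 1) + 1) + 1
= 2 * (2 * (2 * (2 * (2 * (2 * moves(6) + 1) + 1) + 1) + 1) + 1) + 1
= 2 * (2 * (2 * (2 * (2 * (2 * (2 * moves(5) + 1) + 1) + 1) + 1) + 1) + 1) + 1
= 2 * (2 * (2 * (2 * (2 * (2 * (2 * (2 * moves(4) + 1) + 1) + 1) + 1) + 1) + 1) + 1) + 1
= 2 * (2 * (2 * (2 * (2 * (2 * (2 * (2 * (2 * moves(3) + 1) + 1) + 1) + 1) + 1) + 1) + 1) + 1) + 1
= 2 * (2 * (2 * (2 * (2 * (2 * (2 * (2 * (2 * (2 * moves(2) + 1) + 1) + 1) + 1) + 1) + 1) + 1) + 1) + 1) + 1
= 2 * (2 * (2 * (2 * (2 * (2 * (2 * (2 * (2 * (2 * (2 * moves(1) + 1) + 1) + 1) + 1) + 1) + 1) + 1) + 1) + 1) + 1) + 1
Now compute bottom-up:
moves(1) = 1
moves(2) = 2 * 1 + 1 = 3
moves(3) = 2 * 3 + 1 = 7
moves(4) = 2 * 7 + 1 = 15
moves(5) = 2 * 15 + 1 = 31
moves(6) = 2 * 31 + 1 = 63
moves(7) = 2 * 63 + 1 = 127
moves(8) = 2 * 127 + 1 = 255
moves(9) = 2 * 255 + 1 = 511
moves(10) = 2 * 511 + 1 = 1023
moves(11) = 2 * 1023 + 1 = 2047
moves(12) = 2 * 2047 + 1 = 4095
= 4095


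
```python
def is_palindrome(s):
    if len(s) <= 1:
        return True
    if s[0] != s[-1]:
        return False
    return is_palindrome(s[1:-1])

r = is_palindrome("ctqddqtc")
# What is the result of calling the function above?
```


is_palindrome("ctqddqtc")
"ctqddqtc": s[0]='c' == s[-1]='c' -> is_palindrome("tqddqt")
"tqddqt": s[0]='t' == s[-1]='t' -> is_palindrome("qddq")
"qddq": s[0]='q' == s[-1]='q' -> is_palindrome("dd")
"dd": s[0]='d' == s[-1]='d' -> is_palindrome("")
"": len <= 1 -> True
= True


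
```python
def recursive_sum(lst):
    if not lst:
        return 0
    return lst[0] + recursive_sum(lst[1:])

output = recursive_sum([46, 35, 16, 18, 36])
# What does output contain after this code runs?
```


recursive_sum([46, 35, 16, 18, 36])
= 46 + recursive_sum([35, 16, 18, 36])
= 46 + 35 + recursive_sum([16, 18, 36])
= 46 + 35 + 16 + recursive_sum([18, 36])
= 46 + 35 + 16 + 18 + recursive_sum([36])
= 46 + 35 + 16 + 18 + 36 + recursive_sum([])
= 46 + 35 + 16 + 18 + 36 + 0
= 151


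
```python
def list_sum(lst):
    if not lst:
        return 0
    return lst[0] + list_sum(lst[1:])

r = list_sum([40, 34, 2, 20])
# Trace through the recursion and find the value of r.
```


list_sum([40, 34, 2, 20])
= 40 + list_sum([34, 2, 20])
= 40 + 34 + list_sum([2, 20])
= 40 + 34 + 2 + list_sum([20])
= 40 + 34 + 2 + 20 + list_sum([])
= 40 + 34 + 2 + 20 + 0
= 96


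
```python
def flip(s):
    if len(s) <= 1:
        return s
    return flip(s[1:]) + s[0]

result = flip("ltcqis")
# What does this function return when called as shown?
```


flip("ltcqis")
= flip("tcqis") + "l"
= flip("cqis") + "t" + "l"
= flip("qis") + "c" + "t" + "l"
= flip("is") + "q" + "c" + "t" + "l"
= flip("s") + "i" + "q" + "c" + "t" + "l"
= "s" + "i" + "q" + "c" + "t" + "l"
= "siqctl"


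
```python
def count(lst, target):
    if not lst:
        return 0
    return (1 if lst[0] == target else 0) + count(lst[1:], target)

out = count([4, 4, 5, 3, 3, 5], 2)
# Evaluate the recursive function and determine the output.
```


count([4, 4, 5, 3, 3, 5], 2)
lst[0]=4 != 2: 0 + count([4, 5, 3, 3, 5], 2)
lst[0]=4 != 2: 0 + count([5, 3, 3, 5], 2)
lst[0]=5 != 2: 0 + count([3, 3, 5], 2)
lst[0]=3 != 2: 0 + count([3, 5], 2)
lst[0]=3 != 2: 0 + count([5], 2)
lst[0]=5 != 2: 0 + count([], 2)
= 0


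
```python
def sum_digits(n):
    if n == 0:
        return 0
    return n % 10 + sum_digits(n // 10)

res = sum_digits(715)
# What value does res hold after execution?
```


sum_digits(715)
= 5 + sum_digits(71)
= 5 + 1 + sum_digits(7)
= 5 + 1 + 7 + sum_digits(0)
= 5 + 1 + 7 + 0
= 13


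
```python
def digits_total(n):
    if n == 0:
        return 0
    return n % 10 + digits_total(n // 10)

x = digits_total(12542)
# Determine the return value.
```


digits_total(12542)
= 2 + digits_total(1254)
= 2 + 4 + digits_total(125)
= 2 + 4 + 5 + digits_total(12)
= 2 + 4 + 5 + 2 + digits_total(1)
= 2 + 4 + 5 + 2 + 1 + digits_total(0)
= 2 + 4 + 5 + 2 + 1 + 0
= 14


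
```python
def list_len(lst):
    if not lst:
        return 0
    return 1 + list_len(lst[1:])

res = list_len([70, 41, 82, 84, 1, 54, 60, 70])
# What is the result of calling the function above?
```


list_len([70, 41, 82, 84, 1, 54, 60, 70])
= 1 + list_len([41, 82, 84, 1, 54, 60, 70])
= 1 + 1 + list_len([82, 84, 1, 54, 60, 70])
= 1 + 1 + 1 + list_len([84, 1, 54, 60, 70])
= 1 + 1 + 1 + 1 + list_len([1, 54, 60, 70])
= 1 + 1 + 1 + 1 + 1 + list_len([54, 60, 70])
= 1 + 1 + 1 + 1 + 1 + 1 + list_len([60, 70])
= 1 + 1 + 1 + 1 + 1 + 1 + 1 + list_len([70])
= 1 + 1 + 1 + 1 + 1 + 1 + 1 + 1 + list_len([])
= 1 + 1 + 1 + 1 + 1 + 1 + 1 + 1 + 0
= 8


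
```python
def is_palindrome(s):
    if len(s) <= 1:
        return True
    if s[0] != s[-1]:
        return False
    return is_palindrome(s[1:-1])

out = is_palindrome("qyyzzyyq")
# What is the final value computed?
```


is_palindrome("qyyzzyyq")
"qyyzzyyq": s[0]='q' == s[-1]='q' -> is_palindrome("yyzzyy")
"yyzzyy": s[0]='y' == s[-1]='y' -> is_palindrome("yzzy")
"yzzy": s[0]='y' == s[-1]='y' -> is_palindrome("zz")
"zz": s[0]='z' == s[-1]='z' -> is_palindrome("")
"": len <= 1 -> True
= True


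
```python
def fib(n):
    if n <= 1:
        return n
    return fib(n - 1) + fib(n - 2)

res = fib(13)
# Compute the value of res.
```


fib(13)
= fib(12) + fib(11)
= (fib(11) + fib(10)) + fib(11)
Computing bottom-up: fib(0)=0, fib(1)=1, fib(2)=1, fib(3)=2, fib(4)=3, fib(5)=5, fib(6)=8, fib(7)=13, fib(8)=21, fib(9)=34, fib(10)=55, fib(11)=89, fib(12)=144, fib(13)=233
= 233


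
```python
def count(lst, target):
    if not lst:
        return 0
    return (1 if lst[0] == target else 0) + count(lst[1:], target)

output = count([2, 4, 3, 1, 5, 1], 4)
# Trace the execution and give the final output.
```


count([2, 4, 3, 1, 5, 1], 4)
lst[0]=2 != 4: 0 + count([4, 3, 1, 5, 1], 4)
lst[0]=4 == 4: 1 + count([3, 1, 5, 1], 4)
lst[0]=3 != 4: 0 + count([1, 5, 1], 4)
lst[0]=1 != 4: 0 + count([5, 1], 4)
lst[0]=5 != 4: 0 + count([1], 4)
lst[0]=1 != 4: 0 + count([], 4)
= 1


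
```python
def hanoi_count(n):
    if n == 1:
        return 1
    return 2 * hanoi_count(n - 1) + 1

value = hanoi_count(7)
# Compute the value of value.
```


hanoi_count(7)
= 2 * hanoi_count(6) + 1
= 2 * (2 * hanoi_count(5) + 1) + 1
= 2 * (2 * (2 * hanoi_count(4) + 1) + 1) + 1
= 2 * (2 * (2 * (2 * hanoi_count(3) + 1) + 1) + 1) + 1
= 2 * (2 * (2 * (2 * (2 * hanoi_count(2) + 1) + 1) + 1) + 1) + 1
= 2 * (2 * (2 * (2 * (2 * (2 * hanoi_count(1) + 1) + 1) + 1) + 1) + 1) + 1
Now compute bottom-up:
hanoi_count(1) = 1
hanoi_count(2) = 2 * 1 + 1 = 3
hanoi_count(3) = 2 * 3 + 1 = 7
hanoi_count(4) = 2 * 7 + 1 = 15
hanoi_count(5) = 2 * 15 + 1 = 31
hanoi_count(6) = 2 * 31 + 1 = 63
hanoi_count(7) = 2 * 63 + 1 = 127
= 127


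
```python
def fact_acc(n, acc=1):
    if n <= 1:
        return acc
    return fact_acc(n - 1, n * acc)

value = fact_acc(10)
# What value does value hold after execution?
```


fact_acc(10, 1)
= fact_acc(9, 10 * 1) = fact_acc(9, 10)
= fact_acc(8, 9 * 10) = fact_acc(8, 90)
= fact_acc(7, 8 * 90) = fact_acc(7, 720)
= fact_acc(6, 7 * 720) = fact_acc(6, 5040)
= fact_acc(5, 6 * 5040) = fact_acc(5, 30240)
= fact_acc(4, 5 * 30240) = fact_acc(4, 151200)
= fact_acc(3, 4 * 151200) = fact_acc(3, 604800)
= fact_acc(2, 3 * 604800) = fact_acc(2, 1814400)
= fact_acc(1, 2 * 1814400) = fact_acc(1, 3628800)
n <= 1, return acc = 3628800


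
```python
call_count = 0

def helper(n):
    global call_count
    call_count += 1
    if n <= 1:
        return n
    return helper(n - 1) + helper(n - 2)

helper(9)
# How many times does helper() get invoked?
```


helper(9) calls helper(8) and helper(7); each non-base call branches into two more.
Let C(k) = total number of calls made by helper(k), including the call to helper(k) itself.
Base cases: C(0) = 1, C(1) = 1
Recurrence: C(k) = 1 + C(k-1) + C(k-2)
  C(2) = 1 + C(1) + C(0) = 1 + 1 + 1 = 3
  C(3) = 1 + C(2) + C(1) = 1 + 3 + 1 = 5
  C(4) = 1 + C(3) + C(2) = 1 + 5 + 3 = 9
  C(5) = 1 + C(4) + C(3) = 1 + 9 + 5 = 15
  C(6) = 1 + C(5) + C(4) = 1 + 15 + 9 = 25
  C(7) = 1 + C(6) + C(5) = 1 + 25 + 15 = 41
  C(8) = 1 + C(7) + C(6) = 1 + 41 + 25 = 67
  C(9) = 1 + C(8) + C(7) = 1 + 67 + 41 = 109
Total calls = C(9) = 109


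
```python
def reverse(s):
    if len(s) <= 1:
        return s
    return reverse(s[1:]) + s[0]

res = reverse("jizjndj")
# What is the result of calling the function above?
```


reverse("jizjndj")
= reverse("izjndj") + "j"
= reverse("zjndj") + "i" + "j"
= reverse("jndj") + "z" + "i" + "j"
= reverse("ndj") + "j" + "z" + "i" + "j"
= reverse("dj") + "n" + "j" + "z" + "i" + "j"
= reverse("j") + "d" + "n" + "j" + "z" + "i" + "j"
= "j" + "d" + "n" + "j" + "z" + "i" + "j"
= "jdnjzij"


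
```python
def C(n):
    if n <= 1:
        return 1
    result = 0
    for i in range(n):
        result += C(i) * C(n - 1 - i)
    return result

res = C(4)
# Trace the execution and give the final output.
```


C(4)
= sum of C(i) * C(4-1-i) for i in 0..3
First compute sub-values bottom-up:
  C(0) = 1, C(1) = 1
  C(2) = 1*1 + 1*1 = 2
  C(3) = 1*2 + 1*1 + 2*1 = 5
Now C(4):
  C(0)*C(3) = 1*5 = 5
  C(1)*C(2) = 1*2 = 2
  C(2)*C(1) = 2*1 = 2
  C(3)*C(0) = 5*1 = 5
= 5 + 2 + 2 + 5
= 14


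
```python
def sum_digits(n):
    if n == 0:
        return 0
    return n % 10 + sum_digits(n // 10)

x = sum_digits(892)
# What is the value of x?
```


sum_digits(892)
= 2 + sum_digits(89)
= 2 + 9 + sum_digits(8)
= 2 + 9 + 8 + sum_digits(0)
= 2 + 9 + 8 + 0
= 19


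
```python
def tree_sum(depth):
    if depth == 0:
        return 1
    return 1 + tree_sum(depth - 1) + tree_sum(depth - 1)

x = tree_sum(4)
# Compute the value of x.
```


tree_sum(4)
= 1 + tree_sum(3) + tree_sum(3)
= 1 + 2 * tree_sum(3)
tree_sum(k) = 2^(k+1) - 1
tree_sum(0) = 1
tree_sum(1) = 3
tree_sum(2) = 7
tree_sum(3) = 15
tree_sum(4) = 31
tree_sum(4) = 2^5 - 1 = 31


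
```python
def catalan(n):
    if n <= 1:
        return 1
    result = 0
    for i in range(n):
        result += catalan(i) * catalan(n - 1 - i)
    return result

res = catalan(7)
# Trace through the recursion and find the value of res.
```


catalan(7)
= sum of catalan(i) * catalan(7-1-i) for i in 0..6
First compute sub-values bottom-up:
  catalan(0) = 1, catalan(1) = 1
  catalan(2) = 1*1 + 1*1 = 2
  catalan(3) = 1*2 + 1*1 + 2*1 = 5
  catalan(4) = 1*5 + 1*2 + 2*1 + 5*1 = 14
  catalan(5) = 1*14 + 1*5 + 2*2 + 5*1 + 14*1 = 42
  catalan(6) = 1*42 + 1*14 + 2*5 + 5*2 + 14*1 + 42*1 = 132
Now catalan(7):
  catalan(0)*catalan(6) = 1*132 = 132
  catalan(1)*catalan(5) = 1*42 = 42
  catalan(2)*catalan(4) = 2*14 = 28
  catalan(3)*catalan(3) = 5*5 = 25
  catalan(4)*catalan(2) = 14*2 = 28
  catalan(5)*catalan(1) = 42*1 = 42
  catalan(6)*catalan(0) = 132*1 = 132
= 132 + 42 + 28 + 25 + 28 + 42 + 132
= 429


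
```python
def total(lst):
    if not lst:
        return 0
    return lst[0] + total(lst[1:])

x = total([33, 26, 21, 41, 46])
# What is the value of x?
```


total([33, 26, 21, 41, 46])
= 33 + total([26, 21, 41, 46])
= 33 + 26 + total([21, 41, 46])
= 33 + 26 + 21 + total([41, 46])
= 33 + 26 + 21 + 41 + total([46])
= 33 + 26 + 21 + 41 + 46 + total([])
= 33 + 26 + 21 + 41 + 46 + 0
= 167


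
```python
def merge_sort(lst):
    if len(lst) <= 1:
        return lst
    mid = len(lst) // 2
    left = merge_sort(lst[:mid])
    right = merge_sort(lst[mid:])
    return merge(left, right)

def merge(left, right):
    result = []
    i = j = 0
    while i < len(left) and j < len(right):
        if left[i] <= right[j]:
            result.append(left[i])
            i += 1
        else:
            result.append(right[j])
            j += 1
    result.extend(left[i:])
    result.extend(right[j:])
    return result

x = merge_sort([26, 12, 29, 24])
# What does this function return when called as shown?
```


merge_sort([26, 12, 29, 24])
Split into [26, 12] and [29, 24]
Left sorted: [12, 26]
Right sorted: [24, 29]
Merge [12, 26] and [24, 29]
= [12, 24, 26, 29]


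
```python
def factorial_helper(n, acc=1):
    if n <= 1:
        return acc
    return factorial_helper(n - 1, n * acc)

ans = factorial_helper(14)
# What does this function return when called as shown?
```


factorial_helper(14, 1)
= factorial_helper(13, 14 * 1) = factorial_helper(13, 14)
= factorial_helper(12, 13 * 14) = factorial_helper(12, 182)
= factorial_helper(11, 12 * 182) = factorial_helper(11, 2184)
= factorial_helper(10, 11 * 2184) = factorial_helper(10, 24024)
= factorial_helper(9, 10 * 24024) = factorial_helper(9, 240240)
= factorial_helper(8, 9 * 240240) = factorial_helper(8, 2162160)
= factorial_helper(7, 8 * 2162160) = factorial_helper(7, 17297280)
= factorial_helper(6, 7 * 17297280) = factorial_helper(6, 121080960)
= factorial_helper(5, 6 * 121080960) = factorial_helper(5, 726485760)
= factorial_helper(4, 5 * 726485760) = factorial_helper(4, 3632428800)
= factorial_helper(3, 4 * 3632428800) = factorial_helper(3, 14529715200)
= factorial_helper(2, 3 * 14529715200) = factorial_helper(2, 43589145600)
= factorial_helper(1, 2 * 43589145600) = factorial_helper(1, 87178291200)
n <= 1, return acc = 87178291200


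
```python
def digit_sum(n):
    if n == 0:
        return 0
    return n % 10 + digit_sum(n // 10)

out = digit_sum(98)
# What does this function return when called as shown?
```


digit_sum(98)
= 8 + digit_sum(9)
= 8 + 9 + digit_sum(0)
= 8 + 9 + 0
= 17


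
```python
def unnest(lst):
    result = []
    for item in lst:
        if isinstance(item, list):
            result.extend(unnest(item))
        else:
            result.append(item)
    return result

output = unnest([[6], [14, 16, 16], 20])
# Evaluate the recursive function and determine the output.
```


unnest([[6], [14, 16, 16], 20])
Processing each element:
  [6] is a list -> unnest recursively -> [6]
  [14, 16, 16] is a list -> unnest recursively -> [14, 16, 16]
  20 is not a list -> append 20
= [6, 14, 16, 16, 20]


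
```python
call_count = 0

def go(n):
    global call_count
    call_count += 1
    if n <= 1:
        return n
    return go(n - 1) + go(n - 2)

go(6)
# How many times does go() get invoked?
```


go(6) calls go(5) and go(4); each non-base call branches into two more.
Let C(k) = total number of calls made by go(k), including the call to go(k) itself.
Base cases: C(0) = 1, C(1) = 1
Recurrence: C(k) = 1 + C(k-1) + C(k-2)
  C(2) = 1 + C(1) + C(0) = 1 + 1 + 1 = 3
  C(3) = 1 + C(2) + C(1) = 1 + 3 + 1 = 5
  C(4) = 1 + C(3) + C(2) = 1 + 5 + 3 = 9
  C(5) = 1 + C(4) + C(3) = 1 + 9 + 5 = 15
  C(6) = 1 + C(5) + C(4) = 1 + 15 + 9 = 25
Total calls = C(6) = 25


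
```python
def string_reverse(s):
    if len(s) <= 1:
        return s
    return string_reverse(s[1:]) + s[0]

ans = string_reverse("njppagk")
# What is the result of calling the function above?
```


string_reverse("njppagk")
= string_reverse("jppagk") + "n"
= string_reverse("ppagk") + "j" + "n"
= string_reverse("pagk") + "p" + "j" + "n"
= string_reverse("agk") + "p" + "p" + "j" + "n"
= string_reverse("gk") + "a" + "p" + "p" + "j" + "n"
= string_reverse("k") + "g" + "a" + "p" + "p" + "j" + "n"
= "k" + "g" + "a" + "p" + "p" + "j" + "n"
= "kgappjn"


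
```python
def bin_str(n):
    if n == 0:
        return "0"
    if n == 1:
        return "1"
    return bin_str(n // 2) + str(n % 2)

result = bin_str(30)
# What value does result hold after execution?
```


bin_str(30)
= bin_str(15) + "0"
= bin_str(7) + "1" + "0"
= bin_str(3) + "1" + "1" + "0"
= bin_str(1) + "1" + "1" + "1" + "0"
= "1" + "1" + "1" + "1" + "0"
= "11110"


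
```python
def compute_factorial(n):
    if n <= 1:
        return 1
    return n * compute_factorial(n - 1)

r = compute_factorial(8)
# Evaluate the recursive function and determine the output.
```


compute_factorial(8)
= 8 * compute_factorial(7)
= 8 * 7 * compute_factorial(6)
= 8 * 7 * 6 * compute_factorial(5)
= 8 * 7 * 6 * 5 * compute_factorial(4)
= 8 * 7 * 6 * 5 * 4 * compute_factorial(3)
= 8 * 7 * 6 * 5 * 4 * 3 * compute_factorial(2)
= 8 * 7 * 6 * 5 * 4 * 3 * 2 * compute_factorial(1)
= 8 * 7 * 6 * 5 * 4 * 3 * 2 * 1
= 40320


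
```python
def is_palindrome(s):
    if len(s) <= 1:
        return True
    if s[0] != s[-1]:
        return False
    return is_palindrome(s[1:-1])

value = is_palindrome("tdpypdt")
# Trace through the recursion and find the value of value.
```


is_palindrome("tdpypdt")
"tdpypdt": s[0]='t' == s[-1]='t' -> is_palindrome("dpypd")
"dpypd": s[0]='d' == s[-1]='d' -> is_palindrome("pyp")
"pyp": s[0]='p' == s[-1]='p' -> is_palindrome("y")
"y": len <= 1 -> True
= True


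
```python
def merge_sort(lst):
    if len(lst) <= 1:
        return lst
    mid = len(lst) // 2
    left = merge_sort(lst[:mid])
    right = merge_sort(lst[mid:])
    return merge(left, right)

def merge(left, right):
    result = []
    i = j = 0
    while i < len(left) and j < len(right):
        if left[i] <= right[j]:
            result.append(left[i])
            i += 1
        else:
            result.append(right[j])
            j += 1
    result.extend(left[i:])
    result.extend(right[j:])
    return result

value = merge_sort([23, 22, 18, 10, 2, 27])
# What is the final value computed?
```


merge_sort([23, 22, 18, 10, 2, 27])
Split into [23, 22, 18] and [10, 2, 27]
Left sorted: [18, 22, 23]
Right sorted: [2, 10, 27]
Merge [18, 22, 23] and [2, 10, 27]
= [2, 10, 18, 22, 23, 27]


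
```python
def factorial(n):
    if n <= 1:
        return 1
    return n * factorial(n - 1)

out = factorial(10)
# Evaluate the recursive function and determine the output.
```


factorial(10)
= 10 * factorial(9)
= 10 * 9 * factorial(8)
= 10 * 9 * 8 * factorial(7)
= 10 * 9 * 8 * 7 * factorial(6)
= 10 * 9 * 8 * 7 * 6 * factorial(5)
= 10 * 9 * 8 * 7 * 6 * 5 * factorial(4)
= 10 * 9 * 8 * 7 * 6 * 5 * 4 * factorial(3)
= 10 * 9 * 8 * 7 * 6 * 5 * 4 * 3 * factorial(2)
= 10 * 9 * 8 * 7 * 6 * 5 * 4 * 3 * 2 * factorial(1)
= 10 * 9 * 8 * 7 * 6 * 5 * 4 * 3 * 2 * 1
= 3628800


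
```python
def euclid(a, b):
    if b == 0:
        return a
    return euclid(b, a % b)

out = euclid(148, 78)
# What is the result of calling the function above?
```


euclid(148, 78)
= euclid(78, 148 % 78) = euclid(78, 70)
= euclid(70, 78 % 70) = euclid(70, 8)
= euclid(8, 70 % 8) = euclid(8, 6)
= euclid(6, 8 % 6) = euclid(6, 2)
= euclid(2, 6 % 2) = euclid(2, 0)
b == 0, return a = 2


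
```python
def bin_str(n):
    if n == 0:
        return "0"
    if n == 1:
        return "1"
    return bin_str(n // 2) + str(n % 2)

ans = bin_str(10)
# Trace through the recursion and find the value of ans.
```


bin_str(10)
= bin_str(5) + "0"
= bin_str(2) + "1" + "0"
= bin_str(1) + "0" + "1" + "0"
= "1" + "0" + "1" + "0"
= "1010"
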